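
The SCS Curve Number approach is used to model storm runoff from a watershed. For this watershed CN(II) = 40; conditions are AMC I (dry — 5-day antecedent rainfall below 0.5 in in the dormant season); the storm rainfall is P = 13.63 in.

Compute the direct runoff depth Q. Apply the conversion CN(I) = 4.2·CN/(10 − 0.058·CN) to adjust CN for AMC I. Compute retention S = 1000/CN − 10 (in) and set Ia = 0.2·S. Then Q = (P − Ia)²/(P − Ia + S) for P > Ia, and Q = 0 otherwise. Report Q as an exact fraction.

Q = 20620681/20678700 in ≈ 0.997 in

Dry (AMC I): CN(I) = 4.2·40/(10 − 0.058·40) = 168/(192/25) = 175/8 ≈ 21.875
S = 1000/(175/8) − 10 = 250/7 in ≈ 35.714 in
Initial abstraction Ia = S/5 = (250/7)/5 = 50/7 ≈ 7.143 in
P − Ia = 13.630 − 7.143 = 4541/700 ≈ 6.487 in (> 0, runoff occurs)
Q: (4541/700)² ÷ (29541/700) = 20620681/20678700 in (≈ 0.997 in)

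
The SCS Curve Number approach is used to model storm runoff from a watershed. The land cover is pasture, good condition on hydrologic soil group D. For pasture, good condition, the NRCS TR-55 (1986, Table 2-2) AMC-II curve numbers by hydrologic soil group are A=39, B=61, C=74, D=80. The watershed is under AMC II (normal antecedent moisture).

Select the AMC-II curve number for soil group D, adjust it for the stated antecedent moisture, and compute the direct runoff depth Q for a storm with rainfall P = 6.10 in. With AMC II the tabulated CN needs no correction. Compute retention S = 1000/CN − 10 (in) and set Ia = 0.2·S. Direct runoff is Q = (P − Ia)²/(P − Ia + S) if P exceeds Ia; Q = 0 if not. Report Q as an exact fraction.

Q = 1568/405 in ≈ 3.872 in

NRCS table: pasture, good condition, soil group D → CN(II) = 80
Average conditions: CN = 80 (no AMC adjustment).
Retention S: 1000/CN − 10 with CN=80.000 → S = 5/2 ≈ 2.500 in
Ia = 0.2S: 0.2·2.500 = 0.500 in (exactly 1/2)
P − Ia = 6.100 − 0.500 = 28/5 ≈ 5.600 in (> 0, runoff occurs)
Q = (28/5)²/((28/5) + 5/2) = (784/25)/(81/10) = 1568/405 in ≈ 3.872 in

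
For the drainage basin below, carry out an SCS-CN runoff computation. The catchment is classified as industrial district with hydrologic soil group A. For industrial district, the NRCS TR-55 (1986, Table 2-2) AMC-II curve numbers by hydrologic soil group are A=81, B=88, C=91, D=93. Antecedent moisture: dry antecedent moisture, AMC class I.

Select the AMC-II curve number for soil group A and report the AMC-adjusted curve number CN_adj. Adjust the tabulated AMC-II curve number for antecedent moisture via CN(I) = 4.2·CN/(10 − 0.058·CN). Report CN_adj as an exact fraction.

NRCS table: industrial district, soil group A → CN(II) = 81
Dry (AMC I): CN(I) = 4.2·81/(10 − 0.058·81) = (1701/5)/(2651/500) = 170100/2651 ≈ 64.164

CN_adj = 170100/2651 ≈ 64.164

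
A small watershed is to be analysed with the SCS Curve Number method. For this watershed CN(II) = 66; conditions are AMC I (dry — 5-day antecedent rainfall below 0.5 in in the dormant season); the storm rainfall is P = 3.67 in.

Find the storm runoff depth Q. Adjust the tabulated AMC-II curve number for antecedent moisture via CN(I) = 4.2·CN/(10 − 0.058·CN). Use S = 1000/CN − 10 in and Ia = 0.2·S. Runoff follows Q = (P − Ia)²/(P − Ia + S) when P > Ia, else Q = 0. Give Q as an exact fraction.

Q = 7111717561/64749138300 in ≈ 0.110 in

Dry (AMC I): CN(I) = 4.2·66/(10 − 0.058·66) = (1386/5)/(1543/250) = 69300/1543 ≈ 44.913
Max retention: S = 1000/(69300/1543) − 10 = 8500/693 in (≈ 12.266 in)
Initial abstraction Ia = S/5 = (8500/693)/5 = 1700/693 ≈ 2.453 in
Excess rainfall: 3.670 − 2.453 = 1.217 in; P > Ia so Q > 0
Runoff Q = (P−Ia)²/(P−Ia+S) = (1.217)²/(1.217+12.266) = 7111717561/64749138300 ≈ 0.110 in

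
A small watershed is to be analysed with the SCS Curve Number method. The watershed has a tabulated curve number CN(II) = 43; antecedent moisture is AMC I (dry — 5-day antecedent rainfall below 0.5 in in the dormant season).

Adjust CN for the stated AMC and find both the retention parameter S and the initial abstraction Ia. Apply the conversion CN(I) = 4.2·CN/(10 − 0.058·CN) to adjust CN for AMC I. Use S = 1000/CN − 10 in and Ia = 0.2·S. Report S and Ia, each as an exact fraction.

S = 9500/301 in ≈ 31.561 in; Ia = 1900/301 in ≈ 6.312 in

Dry (AMC I): CN(I) = 4.2·43/(10 − 0.058·43) = (903/5)/(3753/500) = 30100/1251 ≈ 24.061
S = 1000/(30100/1251) − 10 = 9500/301 in ≈ 31.561 in
Ia = 0.2·(9500/301) = 1900/301 in ≈ 6.312 in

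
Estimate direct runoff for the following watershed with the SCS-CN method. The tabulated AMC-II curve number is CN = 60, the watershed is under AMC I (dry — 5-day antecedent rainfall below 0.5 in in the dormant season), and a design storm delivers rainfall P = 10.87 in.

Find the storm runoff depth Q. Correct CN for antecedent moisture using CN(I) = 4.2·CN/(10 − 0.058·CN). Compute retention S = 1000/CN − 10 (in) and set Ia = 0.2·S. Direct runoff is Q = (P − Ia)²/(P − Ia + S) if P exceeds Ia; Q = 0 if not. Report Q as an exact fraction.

Dry (AMC I): CN(I) = 4.2·60/(10 − 0.058·60) = 252/(163/25) = 6300/163 ≈ 38.650
S = 1000/(6300/163) − 10 = 1000/63 in ≈ 15.873 in
Ia = 0.2S: 0.2·15.873 = 3.175 in (exactly 200/63)
P − Ia = 10.870 − 3.175 = 48481/6300 ≈ 7.695 in (> 0, runoff occurs)
Q = (48481/6300)²/((48481/6300) + 1000/63) = (2350407361/39690000)/(148481/6300) = 2350407361/935430300 in ≈ 2.513 in

Q = 2350407361/935430300 in ≈ 2.513 in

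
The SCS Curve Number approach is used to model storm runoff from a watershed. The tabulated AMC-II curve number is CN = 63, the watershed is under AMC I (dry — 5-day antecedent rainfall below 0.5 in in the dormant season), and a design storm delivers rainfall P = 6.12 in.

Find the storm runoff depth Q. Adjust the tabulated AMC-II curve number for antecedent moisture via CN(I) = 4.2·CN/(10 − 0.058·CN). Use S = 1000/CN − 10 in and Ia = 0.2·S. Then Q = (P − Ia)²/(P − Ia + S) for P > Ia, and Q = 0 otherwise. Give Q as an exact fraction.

Q = 12082186561/18932758425 in ≈ 0.638 in

Dry (AMC I): CN(I) = 4.2·63/(10 − 0.058·63) = (1323/5)/(3173/500) = 132300/3173 ≈ 41.696
S = 1000/(132300/3173) − 10 = 18500/1323 in ≈ 13.983 in
Initial abstraction Ia = S/5 = (18500/1323)/5 = 3700/1323 ≈ 2.797 in
Excess rainfall: 6.120 − 2.797 = 3.323 in; P > Ia so Q > 0
Runoff Q = (P−Ia)²/(P−Ia+S) = (3.323)²/(3.323+13.983) = 12082186561/18932758425 ≈ 0.638 in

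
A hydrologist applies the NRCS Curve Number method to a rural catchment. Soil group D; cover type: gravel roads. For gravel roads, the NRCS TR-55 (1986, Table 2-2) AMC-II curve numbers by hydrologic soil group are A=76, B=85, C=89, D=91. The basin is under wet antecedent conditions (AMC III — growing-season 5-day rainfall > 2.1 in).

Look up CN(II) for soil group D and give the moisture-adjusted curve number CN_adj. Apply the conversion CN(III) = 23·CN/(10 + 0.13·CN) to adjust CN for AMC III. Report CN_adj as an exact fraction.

NRCS table: gravel roads, soil group D → CN(II) = 91
Wet (AMC III): CN(III) = 23·91/(10 + 0.13·91) = 2093/(2183/100) = 209300/2183 ≈ 95.877

CN_adj = 209300/2183 ≈ 95.877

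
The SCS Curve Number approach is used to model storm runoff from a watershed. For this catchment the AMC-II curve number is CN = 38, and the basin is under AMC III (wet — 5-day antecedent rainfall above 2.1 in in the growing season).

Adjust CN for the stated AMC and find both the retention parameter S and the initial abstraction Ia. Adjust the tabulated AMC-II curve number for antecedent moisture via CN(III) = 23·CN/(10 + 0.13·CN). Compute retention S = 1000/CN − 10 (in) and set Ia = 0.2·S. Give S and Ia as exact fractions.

Wet (AMC III): CN(III) = 23·38/(10 + 0.13·38) = 874/(747/50) = 43700/747 ≈ 58.501
Max retention: S = 1000/(43700/747) − 10 = 3100/437 in (≈ 7.094 in)
Initial abstraction Ia = S/5 = (3100/437)/5 = 620/437 ≈ 1.419 in

S = 3100/437 in ≈ 7.094 in; Ia = 620/437 in ≈ 1.419 in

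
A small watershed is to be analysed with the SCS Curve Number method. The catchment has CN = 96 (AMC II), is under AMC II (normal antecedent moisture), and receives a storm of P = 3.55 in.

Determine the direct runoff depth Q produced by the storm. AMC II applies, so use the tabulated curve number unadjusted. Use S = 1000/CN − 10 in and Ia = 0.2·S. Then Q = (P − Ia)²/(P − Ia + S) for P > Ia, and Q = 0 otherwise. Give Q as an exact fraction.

Average conditions: CN = 96 (no AMC adjustment).
Max retention: S = 1000/96 − 10 = 5/12 in (≈ 0.417 in)
Ia = 0.2S: 0.2·0.417 = 0.083 in (exactly 1/12)
P − Ia = 3.550 − 0.083 = 52/15 ≈ 3.467 in (> 0, runoff occurs)
Q: (52/15)² ÷ (233/60) = 10816/3495 in (≈ 3.095 in)

Q = 10816/3495 in ≈ 3.095 in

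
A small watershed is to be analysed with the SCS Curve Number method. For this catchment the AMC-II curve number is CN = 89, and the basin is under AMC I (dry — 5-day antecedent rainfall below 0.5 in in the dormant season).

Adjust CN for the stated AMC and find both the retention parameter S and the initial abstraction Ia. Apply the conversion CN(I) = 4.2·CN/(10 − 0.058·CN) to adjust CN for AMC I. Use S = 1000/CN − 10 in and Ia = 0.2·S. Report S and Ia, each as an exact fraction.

Dry (AMC I): CN(I) = 4.2·89/(10 − 0.058·89) = (1869/5)/(2419/500) = 186900/2419 ≈ 77.263
S = 1000/(186900/2419) − 10 = 5500/1869 in ≈ 2.943 in
Ia = 0.2·(5500/1869) = 1100/1869 in ≈ 0.589 in

S = 5500/1869 in ≈ 2.943 in; Ia = 1100/1869 in ≈ 0.589 in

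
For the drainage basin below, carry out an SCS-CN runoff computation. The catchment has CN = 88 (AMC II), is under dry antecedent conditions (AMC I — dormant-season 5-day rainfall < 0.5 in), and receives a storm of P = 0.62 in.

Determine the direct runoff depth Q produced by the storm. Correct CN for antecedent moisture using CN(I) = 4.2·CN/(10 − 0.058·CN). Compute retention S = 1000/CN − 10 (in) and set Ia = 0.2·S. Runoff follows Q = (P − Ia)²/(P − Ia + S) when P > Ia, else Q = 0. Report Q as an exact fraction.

CN(I) from CN(II)=88: (4.2·88)/(10 − 0.058·88) = 3850/51 ≈ 75.490
S = 1000/(3850/51) − 10 = 250/77 in ≈ 3.247 in
Initial abstraction Ia = S/5 = (250/77)/5 = 50/77 ≈ 0.649 in
P = 0.620 ≤ Ia = 0.649 in: entire storm abstracted, Q = 0.

Q = 0 in ≈ 0.000 in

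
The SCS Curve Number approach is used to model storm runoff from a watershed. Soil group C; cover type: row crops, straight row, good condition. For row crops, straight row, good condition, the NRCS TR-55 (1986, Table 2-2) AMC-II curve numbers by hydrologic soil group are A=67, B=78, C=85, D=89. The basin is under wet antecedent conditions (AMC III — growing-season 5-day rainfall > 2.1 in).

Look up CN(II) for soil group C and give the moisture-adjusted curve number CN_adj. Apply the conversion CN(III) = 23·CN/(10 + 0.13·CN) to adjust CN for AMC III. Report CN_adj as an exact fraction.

NRCS table: row crops, straight row, good condition, soil group C → CN(II) = 85
Adjust CN=85 to AMC III: 23·85/(10 + 0.13·85) → 1955 ÷ (421/20) = 39100/421 ≈ 92.874

CN_adj = 39100/421 ≈ 92.874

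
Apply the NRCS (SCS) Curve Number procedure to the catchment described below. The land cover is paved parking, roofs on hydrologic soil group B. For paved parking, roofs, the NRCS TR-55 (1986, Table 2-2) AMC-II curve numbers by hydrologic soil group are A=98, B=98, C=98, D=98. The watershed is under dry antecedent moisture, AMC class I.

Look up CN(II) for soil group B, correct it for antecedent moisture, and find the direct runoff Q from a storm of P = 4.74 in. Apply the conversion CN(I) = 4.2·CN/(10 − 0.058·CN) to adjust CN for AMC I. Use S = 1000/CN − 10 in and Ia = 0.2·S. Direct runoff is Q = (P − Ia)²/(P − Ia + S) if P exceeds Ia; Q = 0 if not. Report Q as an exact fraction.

NRCS table: paved parking, roofs, soil group B → CN(II) = 98
Adjust CN=98 to AMC I: 4.2·98/(10 − 0.058·98) → (2058/5) ÷ (1079/250) = 102900/1079 ≈ 95.366
S = 1000/(102900/1079) − 10 = 500/1029 in ≈ 0.486 in
Ia = 0.2·(500/1029) = 100/1029 in ≈ 0.097 in
Excess rainfall: 4.740 − 0.097 = 4.643 in; P > Ia so Q > 0
Runoff Q = (P−Ia)²/(P−Ia+S) = (4.643)²/(4.643+0.486) = 57060310129/13576265850 ≈ 4.203 in

Q = 57060310129/13576265850 in ≈ 4.203 in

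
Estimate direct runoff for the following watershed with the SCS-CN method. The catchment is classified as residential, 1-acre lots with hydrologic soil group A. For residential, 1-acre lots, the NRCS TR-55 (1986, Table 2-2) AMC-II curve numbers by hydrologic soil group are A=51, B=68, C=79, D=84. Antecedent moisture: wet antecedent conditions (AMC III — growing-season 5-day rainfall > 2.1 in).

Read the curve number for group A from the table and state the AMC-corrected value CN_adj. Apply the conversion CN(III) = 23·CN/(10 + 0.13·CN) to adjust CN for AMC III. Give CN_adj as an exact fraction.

NRCS table: residential, 1-acre lots, soil group A → CN(II) = 51
CN(III) from CN(II)=51: (23·51)/(10 + 0.13·51) = 117300/1663 ≈ 70.535

CN_adj = 117300/1663 ≈ 70.535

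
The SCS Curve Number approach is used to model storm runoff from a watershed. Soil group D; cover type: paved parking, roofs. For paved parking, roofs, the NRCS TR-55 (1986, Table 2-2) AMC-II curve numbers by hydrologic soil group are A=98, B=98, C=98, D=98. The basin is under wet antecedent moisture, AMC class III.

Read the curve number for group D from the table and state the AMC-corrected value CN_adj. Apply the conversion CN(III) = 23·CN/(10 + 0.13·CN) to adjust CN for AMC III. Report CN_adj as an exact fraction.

NRCS table: paved parking, roofs, soil group D → CN(II) = 98
CN(III) from CN(II)=98: (23·98)/(10 + 0.13·98) = 112700/1137 ≈ 99.120

CN_adj = 112700/1137 ≈ 99.120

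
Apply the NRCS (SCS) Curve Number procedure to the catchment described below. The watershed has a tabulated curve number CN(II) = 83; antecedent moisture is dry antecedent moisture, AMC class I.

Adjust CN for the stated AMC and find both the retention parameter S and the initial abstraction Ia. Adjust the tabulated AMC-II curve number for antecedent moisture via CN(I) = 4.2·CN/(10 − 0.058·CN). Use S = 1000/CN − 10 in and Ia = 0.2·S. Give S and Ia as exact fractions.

Dry (AMC I): CN(I) = 4.2·83/(10 − 0.058·83) = (1743/5)/(2593/500) = 174300/2593 ≈ 67.219
Retention S: 1000/CN − 10 with CN=67.219 → S = 8500/1743 ≈ 4.877 in
Ia = 0.2·(8500/1743) = 1700/1743 in ≈ 0.975 in

S = 8500/1743 in ≈ 4.877 in; Ia = 1700/1743 in ≈ 0.975 in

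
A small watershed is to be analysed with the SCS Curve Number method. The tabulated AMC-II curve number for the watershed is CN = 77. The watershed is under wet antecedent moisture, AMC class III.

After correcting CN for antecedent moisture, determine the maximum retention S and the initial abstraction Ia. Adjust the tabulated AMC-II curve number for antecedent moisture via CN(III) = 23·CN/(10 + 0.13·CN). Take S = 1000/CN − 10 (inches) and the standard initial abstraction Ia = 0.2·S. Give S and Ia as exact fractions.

S = 100/77 in ≈ 1.299 in; Ia = 20/77 in ≈ 0.260 in

CN(III) from CN(II)=77: (23·77)/(10 + 0.13·77) = 7700/87 ≈ 88.506
Max retention: S = 1000/(7700/87) − 10 = 100/77 in (≈ 1.299 in)
Ia = 0.2S: 0.2·1.299 = 0.260 in (exactly 20/77)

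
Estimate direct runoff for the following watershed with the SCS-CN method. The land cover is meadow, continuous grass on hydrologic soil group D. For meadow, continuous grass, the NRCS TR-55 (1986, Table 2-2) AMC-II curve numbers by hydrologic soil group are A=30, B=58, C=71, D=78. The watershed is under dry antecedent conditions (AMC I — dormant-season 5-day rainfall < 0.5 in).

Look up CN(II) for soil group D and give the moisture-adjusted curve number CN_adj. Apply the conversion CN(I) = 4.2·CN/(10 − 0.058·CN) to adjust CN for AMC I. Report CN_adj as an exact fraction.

CN_adj = 81900/1369 ≈ 59.825

NRCS table: meadow, continuous grass, soil group D → CN(II) = 78
Adjust CN=78 to AMC I: 4.2·78/(10 − 0.058·78) → (1638/5) ÷ (1369/250) = 81900/1369 ≈ 59.825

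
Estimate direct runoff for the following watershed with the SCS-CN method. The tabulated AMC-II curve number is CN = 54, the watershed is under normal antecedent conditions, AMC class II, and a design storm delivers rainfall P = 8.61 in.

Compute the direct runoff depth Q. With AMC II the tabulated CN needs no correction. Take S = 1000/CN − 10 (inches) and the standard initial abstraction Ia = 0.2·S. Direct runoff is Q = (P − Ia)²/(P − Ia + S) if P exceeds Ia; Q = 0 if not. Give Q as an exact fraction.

CN(II) = 54; AMC II needs no correction.
S = 1000/54 − 10 = 230/27 in ≈ 8.519 in
Ia = 0.2·(230/27) = 46/27 in ≈ 1.704 in
Since P=8.610 > Ia=1.704: effective rainfall P−Ia = 18647/2700 in
Q = (18647/2700)²/((18647/2700) + 230/27) = (347710609/7290000)/(41647/2700) = 347710609/112446900 in ≈ 3.092 in

Q = 347710609/112446900 in ≈ 3.092 in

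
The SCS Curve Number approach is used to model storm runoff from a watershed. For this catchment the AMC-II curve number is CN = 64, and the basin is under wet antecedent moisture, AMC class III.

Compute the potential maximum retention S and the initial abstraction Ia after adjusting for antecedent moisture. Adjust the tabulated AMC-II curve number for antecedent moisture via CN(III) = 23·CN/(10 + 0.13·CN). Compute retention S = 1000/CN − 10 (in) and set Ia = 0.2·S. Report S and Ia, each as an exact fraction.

S = 225/92 in ≈ 2.446 in; Ia = 45/92 in ≈ 0.489 in

CN(III) from CN(II)=64: (23·64)/(10 + 0.13·64) = 18400/229 ≈ 80.349
Max retention: S = 1000/(18400/229) − 10 = 225/92 in (≈ 2.446 in)
Initial abstraction Ia = S/5 = (225/92)/5 = 45/92 ≈ 0.489 in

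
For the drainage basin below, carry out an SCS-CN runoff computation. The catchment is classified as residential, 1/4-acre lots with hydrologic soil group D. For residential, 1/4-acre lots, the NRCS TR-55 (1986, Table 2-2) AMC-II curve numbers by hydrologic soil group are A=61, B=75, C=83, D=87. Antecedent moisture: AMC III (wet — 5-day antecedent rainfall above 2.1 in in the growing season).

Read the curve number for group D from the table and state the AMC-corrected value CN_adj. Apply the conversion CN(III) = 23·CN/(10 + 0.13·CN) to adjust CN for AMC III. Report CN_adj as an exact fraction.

NRCS table: residential, 1/4-acre lots, soil group D → CN(II) = 87
CN(III) from CN(II)=87: (23·87)/(10 + 0.13·87) = 200100/2131 ≈ 93.900

CN_adj = 200100/2131 ≈ 93.900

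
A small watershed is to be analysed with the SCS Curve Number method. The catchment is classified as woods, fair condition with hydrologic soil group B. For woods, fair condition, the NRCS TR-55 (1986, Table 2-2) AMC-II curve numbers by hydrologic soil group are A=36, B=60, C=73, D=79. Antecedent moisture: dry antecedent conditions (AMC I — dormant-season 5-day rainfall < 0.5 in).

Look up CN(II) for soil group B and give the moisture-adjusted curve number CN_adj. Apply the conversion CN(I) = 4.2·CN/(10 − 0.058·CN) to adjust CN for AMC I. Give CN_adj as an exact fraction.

CN_adj = 6300/163 ≈ 38.650

NRCS table: woods, fair condition, soil group B → CN(II) = 60
CN(I) from CN(II)=60: (4.2·60)/(10 − 0.058·60) = 6300/163 ≈ 38.650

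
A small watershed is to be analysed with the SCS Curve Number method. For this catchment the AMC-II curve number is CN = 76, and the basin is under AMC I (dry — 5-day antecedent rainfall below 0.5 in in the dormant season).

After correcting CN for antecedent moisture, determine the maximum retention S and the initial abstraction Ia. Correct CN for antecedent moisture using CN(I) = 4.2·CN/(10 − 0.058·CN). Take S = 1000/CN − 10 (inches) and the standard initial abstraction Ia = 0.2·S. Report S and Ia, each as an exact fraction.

S = 1000/133 in ≈ 7.519 in; Ia = 200/133 in ≈ 1.504 in

Dry (AMC I): CN(I) = 4.2·76/(10 − 0.058·76) = (1596/5)/(699/125) = 13300/233 ≈ 57.082
Max retention: S = 1000/(13300/233) − 10 = 1000/133 in (≈ 7.519 in)
Ia = 0.2·(1000/133) = 200/133 in ≈ 1.504 in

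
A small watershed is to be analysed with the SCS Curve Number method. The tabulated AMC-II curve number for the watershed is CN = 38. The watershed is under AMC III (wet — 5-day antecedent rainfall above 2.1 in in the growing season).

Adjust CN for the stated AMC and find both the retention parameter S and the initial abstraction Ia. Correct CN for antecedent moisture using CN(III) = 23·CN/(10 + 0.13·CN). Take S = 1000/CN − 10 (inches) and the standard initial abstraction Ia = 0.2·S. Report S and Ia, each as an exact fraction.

S = 3100/437 in ≈ 7.094 in; Ia = 620/437 in ≈ 1.419 in

Adjust CN=38 to AMC III: 23·38/(10 + 0.13·38) → 874 ÷ (747/50) = 43700/747 ≈ 58.501
Retention S: 1000/CN − 10 with CN=58.501 → S = 3100/437 ≈ 7.094 in
Initial abstraction Ia = S/5 = (3100/437)/5 = 620/437 ≈ 1.419 in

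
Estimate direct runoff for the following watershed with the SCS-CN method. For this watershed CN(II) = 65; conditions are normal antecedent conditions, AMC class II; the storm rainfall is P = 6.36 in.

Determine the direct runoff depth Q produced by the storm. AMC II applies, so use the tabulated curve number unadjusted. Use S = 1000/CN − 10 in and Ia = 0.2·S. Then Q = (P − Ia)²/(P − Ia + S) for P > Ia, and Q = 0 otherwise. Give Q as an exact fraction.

Average conditions: CN = 65 (no AMC adjustment).
Retention S: 1000/CN − 10 with CN=65.000 → S = 70/13 ≈ 5.385 in
Ia = 0.2·(70/13) = 14/13 in ≈ 1.077 in
Since P=6.360 > Ia=1.077: effective rainfall P−Ia = 1717/325 in
Runoff Q = (P−Ia)²/(P−Ia+S) = (5.283)²/(5.283+5.385) = 2948089/1126775 ≈ 2.616 in

Q = 2948089/1126775 in ≈ 2.616 in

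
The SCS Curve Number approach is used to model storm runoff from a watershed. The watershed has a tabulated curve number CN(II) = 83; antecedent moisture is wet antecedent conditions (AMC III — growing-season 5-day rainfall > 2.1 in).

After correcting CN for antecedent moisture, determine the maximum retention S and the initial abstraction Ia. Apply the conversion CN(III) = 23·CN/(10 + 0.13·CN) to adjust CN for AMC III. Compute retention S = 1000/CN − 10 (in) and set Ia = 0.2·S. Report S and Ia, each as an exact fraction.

CN(III) from CN(II)=83: (23·83)/(10 + 0.13·83) = 190900/2079 ≈ 91.823
Retention S: 1000/CN − 10 with CN=91.823 → S = 1700/1909 ≈ 0.891 in
Ia = 0.2·(1700/1909) = 340/1909 in ≈ 0.178 in

S = 1700/1909 in ≈ 0.891 in; Ia = 340/1909 in ≈ 0.178 in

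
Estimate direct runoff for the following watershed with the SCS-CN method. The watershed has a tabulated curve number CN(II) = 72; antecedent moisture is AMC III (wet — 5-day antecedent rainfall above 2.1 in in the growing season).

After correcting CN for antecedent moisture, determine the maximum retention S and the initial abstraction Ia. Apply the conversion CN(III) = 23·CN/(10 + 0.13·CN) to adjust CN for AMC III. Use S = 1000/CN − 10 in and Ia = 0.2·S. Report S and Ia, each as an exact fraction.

CN(III) from CN(II)=72: (23·72)/(10 + 0.13·72) = 10350/121 ≈ 85.537
S = 1000/(10350/121) − 10 = 350/207 in ≈ 1.691 in
Ia = 0.2·(350/207) = 70/207 in ≈ 0.338 in

S = 350/207 in ≈ 1.691 in; Ia = 70/207 in ≈ 0.338 in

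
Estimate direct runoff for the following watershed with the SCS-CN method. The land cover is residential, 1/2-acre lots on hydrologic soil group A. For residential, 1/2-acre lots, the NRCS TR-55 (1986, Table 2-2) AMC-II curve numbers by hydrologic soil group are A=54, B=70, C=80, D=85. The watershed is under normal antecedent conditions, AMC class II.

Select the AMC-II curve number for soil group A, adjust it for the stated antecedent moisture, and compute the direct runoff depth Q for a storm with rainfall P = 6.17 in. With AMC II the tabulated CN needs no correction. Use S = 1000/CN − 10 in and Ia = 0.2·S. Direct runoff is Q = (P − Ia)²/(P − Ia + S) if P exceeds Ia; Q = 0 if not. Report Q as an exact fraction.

NRCS table: residential, 1/2-acre lots, soil group A → CN(II) = 54
CN(II) = 54; AMC II needs no correction.
Retention S: 1000/CN − 10 with CN=54.000 → S = 230/27 ≈ 8.519 in
Initial abstraction Ia = S/5 = (230/27)/5 = 46/27 ≈ 1.704 in
P − Ia = 6.170 − 1.704 = 12059/2700 ≈ 4.466 in (> 0, runoff occurs)
Runoff Q = (P−Ia)²/(P−Ia+S) = (4.466)²/(4.466+8.519) = 145419481/94659300 ≈ 1.536 in

Q = 145419481/94659300 in ≈ 1.536 in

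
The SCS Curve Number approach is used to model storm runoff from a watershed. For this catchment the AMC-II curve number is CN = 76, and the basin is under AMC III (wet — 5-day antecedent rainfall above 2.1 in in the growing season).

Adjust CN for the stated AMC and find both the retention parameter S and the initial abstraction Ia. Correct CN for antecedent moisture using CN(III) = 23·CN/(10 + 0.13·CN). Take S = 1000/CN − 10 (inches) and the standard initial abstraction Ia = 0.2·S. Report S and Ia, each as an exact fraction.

S = 600/437 in ≈ 1.373 in; Ia = 120/437 in ≈ 0.275 in

CN(III) from CN(II)=76: (23·76)/(10 + 0.13·76) = 43700/497 ≈ 87.928
S = 1000/(43700/497) − 10 = 600/437 in ≈ 1.373 in
Ia = 0.2S: 0.2·1.373 = 0.275 in (exactly 120/437)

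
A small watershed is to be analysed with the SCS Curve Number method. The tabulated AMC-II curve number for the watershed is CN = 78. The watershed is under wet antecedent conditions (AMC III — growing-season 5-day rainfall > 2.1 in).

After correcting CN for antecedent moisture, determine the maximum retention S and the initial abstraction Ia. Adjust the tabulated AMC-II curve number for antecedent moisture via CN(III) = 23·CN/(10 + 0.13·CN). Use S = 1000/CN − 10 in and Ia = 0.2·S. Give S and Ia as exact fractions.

S = 1100/897 in ≈ 1.226 in; Ia = 220/897 in ≈ 0.245 in

Wet (AMC III): CN(III) = 23·78/(10 + 0.13·78) = 1794/(1007/50) = 89700/1007 ≈ 89.076
S = 1000/(89700/1007) − 10 = 1100/897 in ≈ 1.226 in
Ia = 0.2S: 0.2·1.226 = 0.245 in (exactly 220/897)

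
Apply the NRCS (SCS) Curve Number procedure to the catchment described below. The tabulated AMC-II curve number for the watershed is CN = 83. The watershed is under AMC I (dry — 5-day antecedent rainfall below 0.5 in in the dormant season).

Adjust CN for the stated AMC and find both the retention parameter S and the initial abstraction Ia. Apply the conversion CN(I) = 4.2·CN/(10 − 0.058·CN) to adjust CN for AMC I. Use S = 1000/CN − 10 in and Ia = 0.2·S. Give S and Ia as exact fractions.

CN(I) from CN(II)=83: (4.2·83)/(10 − 0.058·83) = 174300/2593 ≈ 67.219
Max retention: S = 1000/(174300/2593) − 10 = 8500/1743 in (≈ 4.877 in)
Ia = 0.2S: 0.2·4.877 = 0.975 in (exactly 1700/1743)

S = 8500/1743 in ≈ 4.877 in; Ia = 1700/1743 in ≈ 0.975 in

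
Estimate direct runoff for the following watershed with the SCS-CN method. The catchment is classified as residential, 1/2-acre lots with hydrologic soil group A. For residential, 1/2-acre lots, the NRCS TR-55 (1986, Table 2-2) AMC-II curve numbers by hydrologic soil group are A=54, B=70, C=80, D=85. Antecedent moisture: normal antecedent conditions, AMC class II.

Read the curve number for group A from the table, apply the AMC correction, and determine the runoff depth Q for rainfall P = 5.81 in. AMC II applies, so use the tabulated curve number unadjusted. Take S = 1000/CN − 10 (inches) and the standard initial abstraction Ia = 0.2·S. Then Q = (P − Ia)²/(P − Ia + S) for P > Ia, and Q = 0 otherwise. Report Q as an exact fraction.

Q = 122921569/92034900 in ≈ 1.336 in

NRCS table: residential, 1/2-acre lots, soil group A → CN(II) = 54
CN(II) = 54; AMC II needs no correction.
Max retention: S = 1000/54 − 10 = 230/27 in (≈ 8.519 in)
Initial abstraction Ia = S/5 = (230/27)/5 = 46/27 ≈ 1.704 in
Since P=5.810 > Ia=1.704: effective rainfall P−Ia = 11087/2700 in
Q = (11087/2700)²/((11087/2700) + 230/27) = (122921569/7290000)/(34087/2700) = 122921569/92034900 in ≈ 1.336 in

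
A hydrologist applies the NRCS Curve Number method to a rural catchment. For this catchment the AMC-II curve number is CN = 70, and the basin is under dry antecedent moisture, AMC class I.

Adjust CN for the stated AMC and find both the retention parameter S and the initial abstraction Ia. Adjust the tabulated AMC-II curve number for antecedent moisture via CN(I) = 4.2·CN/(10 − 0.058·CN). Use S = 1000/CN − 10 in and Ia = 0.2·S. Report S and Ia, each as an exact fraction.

S = 500/49 in ≈ 10.204 in; Ia = 100/49 in ≈ 2.041 in

Dry (AMC I): CN(I) = 4.2·70/(10 − 0.058·70) = 294/(297/50) = 4900/99 ≈ 49.495
Max retention: S = 1000/(4900/99) − 10 = 500/49 in (≈ 10.204 in)
Initial abstraction Ia = S/5 = (500/49)/5 = 100/49 ≈ 2.041 in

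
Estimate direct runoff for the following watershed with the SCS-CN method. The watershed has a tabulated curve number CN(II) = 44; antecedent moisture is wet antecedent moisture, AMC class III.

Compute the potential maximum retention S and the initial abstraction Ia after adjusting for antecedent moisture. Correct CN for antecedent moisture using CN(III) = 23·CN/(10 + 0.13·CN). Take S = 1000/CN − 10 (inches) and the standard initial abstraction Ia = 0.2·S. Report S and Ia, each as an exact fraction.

S = 1400/253 in ≈ 5.534 in; Ia = 280/253 in ≈ 1.107 in

CN(III) from CN(II)=44: (23·44)/(10 + 0.13·44) = 25300/393 ≈ 64.377
Max retention: S = 1000/(25300/393) − 10 = 1400/253 in (≈ 5.534 in)
Ia = 0.2·(1400/253) = 280/253 in ≈ 1.107 in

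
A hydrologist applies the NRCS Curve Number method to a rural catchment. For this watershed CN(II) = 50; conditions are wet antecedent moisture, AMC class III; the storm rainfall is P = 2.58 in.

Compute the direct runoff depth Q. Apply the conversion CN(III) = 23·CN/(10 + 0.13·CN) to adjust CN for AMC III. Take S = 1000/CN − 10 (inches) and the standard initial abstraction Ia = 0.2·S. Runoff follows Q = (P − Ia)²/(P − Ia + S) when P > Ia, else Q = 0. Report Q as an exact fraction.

Adjust CN=50 to AMC III: 23·50/(10 + 0.13·50) → 1150 ÷ (33/2) = 2300/33 ≈ 69.697
S = 1000/(2300/33) − 10 = 100/23 in ≈ 4.348 in
Ia = 0.2·(100/23) = 20/23 in ≈ 0.870 in
P − Ia = 2.580 − 0.870 = 1967/1150 ≈ 1.710 in (> 0, runoff occurs)
Q = (1967/1150)²/((1967/1150) + 100/23) = (3869089/1322500)/(6967/1150) = 3869089/8012050 in ≈ 0.483 in

Q = 3869089/8012050 in ≈ 0.483 in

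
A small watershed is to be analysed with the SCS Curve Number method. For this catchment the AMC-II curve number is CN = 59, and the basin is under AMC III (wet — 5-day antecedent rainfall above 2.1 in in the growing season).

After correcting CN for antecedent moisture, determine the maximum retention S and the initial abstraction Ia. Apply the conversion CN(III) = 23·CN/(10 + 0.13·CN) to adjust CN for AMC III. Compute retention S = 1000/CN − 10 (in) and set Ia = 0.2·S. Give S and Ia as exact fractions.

S = 4100/1357 in ≈ 3.021 in; Ia = 820/1357 in ≈ 0.604 in

Adjust CN=59 to AMC III: 23·59/(10 + 0.13·59) → 1357 ÷ (1767/100) = 135700/1767 ≈ 76.797
Max retention: S = 1000/(135700/1767) − 10 = 4100/1357 in (≈ 3.021 in)
Ia = 0.2·(4100/1357) = 820/1357 in ≈ 0.604 in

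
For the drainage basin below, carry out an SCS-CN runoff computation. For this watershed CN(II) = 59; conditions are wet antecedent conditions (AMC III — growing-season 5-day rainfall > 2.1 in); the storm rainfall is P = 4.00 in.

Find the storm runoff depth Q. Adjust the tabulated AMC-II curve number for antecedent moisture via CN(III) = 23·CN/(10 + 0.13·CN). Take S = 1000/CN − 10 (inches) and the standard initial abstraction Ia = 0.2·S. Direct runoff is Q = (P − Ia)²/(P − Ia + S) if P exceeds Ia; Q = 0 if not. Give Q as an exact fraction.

Q = 5308416/2954189 in ≈ 1.797 in

Wet (AMC III): CN(III) = 23·59/(10 + 0.13·59) = 1357/(1767/100) = 135700/1767 ≈ 76.797
S = 1000/(135700/1767) − 10 = 4100/1357 in ≈ 3.021 in
Initial abstraction Ia = S/5 = (4100/1357)/5 = 820/1357 ≈ 0.604 in
Excess rainfall: 4.000 − 0.604 = 3.396 in; P > Ia so Q > 0
Q: (4608/1357)² ÷ (8708/1357) = 5308416/2954189 in (≈ 1.797 in)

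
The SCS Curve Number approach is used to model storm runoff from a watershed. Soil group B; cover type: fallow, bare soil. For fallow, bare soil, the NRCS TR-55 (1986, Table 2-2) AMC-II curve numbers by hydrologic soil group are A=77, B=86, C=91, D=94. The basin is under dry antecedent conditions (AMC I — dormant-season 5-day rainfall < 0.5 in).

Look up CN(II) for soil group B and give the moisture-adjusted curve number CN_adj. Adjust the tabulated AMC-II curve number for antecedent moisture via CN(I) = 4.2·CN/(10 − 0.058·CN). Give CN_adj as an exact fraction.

CN_adj = 12900/179 ≈ 72.067

NRCS table: fallow, bare soil, soil group B → CN(II) = 86
CN(I) from CN(II)=86: (4.2·86)/(10 − 0.058·86) = 12900/179 ≈ 72.067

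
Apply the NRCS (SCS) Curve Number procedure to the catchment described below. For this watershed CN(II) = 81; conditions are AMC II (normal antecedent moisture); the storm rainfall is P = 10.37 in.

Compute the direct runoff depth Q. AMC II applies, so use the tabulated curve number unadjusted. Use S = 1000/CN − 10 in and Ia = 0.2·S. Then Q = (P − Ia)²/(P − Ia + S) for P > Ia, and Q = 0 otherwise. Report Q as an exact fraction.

Q = 6431558809/803495700 in ≈ 8.004 in

CN(II) = 81; AMC II needs no correction.
S = 1000/81 − 10 = 190/81 in ≈ 2.346 in
Initial abstraction Ia = S/5 = (190/81)/5 = 38/81 ≈ 0.469 in
P − Ia = 10.370 − 0.469 = 80197/8100 ≈ 9.901 in (> 0, runoff occurs)
Q: (80197/8100)² ÷ (99197/8100) = 6431558809/803495700 in (≈ 8.004 in)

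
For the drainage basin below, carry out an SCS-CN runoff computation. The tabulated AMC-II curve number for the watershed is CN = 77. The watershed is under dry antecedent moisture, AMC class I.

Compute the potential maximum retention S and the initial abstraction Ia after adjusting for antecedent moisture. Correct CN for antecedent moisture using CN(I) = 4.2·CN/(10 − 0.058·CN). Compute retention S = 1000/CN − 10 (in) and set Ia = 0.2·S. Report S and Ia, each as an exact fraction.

S = 11500/1617 in ≈ 7.112 in; Ia = 2300/1617 in ≈ 1.422 in

Adjust CN=77 to AMC I: 4.2·77/(10 − 0.058·77) → (1617/5) ÷ (2767/500) = 161700/2767 ≈ 58.439
Max retention: S = 1000/(161700/2767) − 10 = 11500/1617 in (≈ 7.112 in)
Ia = 0.2·(11500/1617) = 2300/1617 in ≈ 1.422 in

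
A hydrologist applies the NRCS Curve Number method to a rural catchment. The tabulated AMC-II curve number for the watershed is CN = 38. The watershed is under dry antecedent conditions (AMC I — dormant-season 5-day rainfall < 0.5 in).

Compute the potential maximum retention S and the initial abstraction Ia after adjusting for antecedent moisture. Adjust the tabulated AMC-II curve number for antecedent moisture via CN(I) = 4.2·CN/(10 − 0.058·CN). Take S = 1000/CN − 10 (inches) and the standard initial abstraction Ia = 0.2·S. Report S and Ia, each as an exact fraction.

Adjust CN=38 to AMC I: 4.2·38/(10 − 0.058·38) → (798/5) ÷ (1949/250) = 39900/1949 ≈ 20.472
Retention S: 1000/CN − 10 with CN=20.472 → S = 15500/399 ≈ 38.847 in
Initial abstraction Ia = S/5 = (15500/399)/5 = 3100/399 ≈ 7.769 in

S = 15500/399 in ≈ 38.847 in; Ia = 3100/399 in ≈ 7.769 in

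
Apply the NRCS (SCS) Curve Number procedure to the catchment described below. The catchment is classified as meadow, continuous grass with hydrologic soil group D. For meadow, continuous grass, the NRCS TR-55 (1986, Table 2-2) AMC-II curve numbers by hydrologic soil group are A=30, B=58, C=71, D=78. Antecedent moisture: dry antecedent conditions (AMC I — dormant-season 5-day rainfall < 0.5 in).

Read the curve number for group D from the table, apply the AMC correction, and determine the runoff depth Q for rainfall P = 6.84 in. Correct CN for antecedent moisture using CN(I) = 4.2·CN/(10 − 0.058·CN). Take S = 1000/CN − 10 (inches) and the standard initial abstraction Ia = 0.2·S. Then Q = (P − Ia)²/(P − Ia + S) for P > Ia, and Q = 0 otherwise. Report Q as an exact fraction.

Q = 12667277401/5119753275 in ≈ 2.474 in

NRCS table: meadow, continuous grass, soil group D → CN(II) = 78
Adjust CN=78 to AMC I: 4.2·78/(10 − 0.058·78) → (1638/5) ÷ (1369/250) = 81900/1369 ≈ 59.825
Retention S: 1000/CN − 10 with CN=59.825 → S = 5500/819 ≈ 6.716 in
Ia = 0.2S: 0.2·6.716 = 1.343 in (exactly 1100/819)
Since P=6.840 > Ia=1.343: effective rainfall P−Ia = 112549/20475 in
Q: (112549/20475)² ÷ (250049/20475) = 12667277401/5119753275 in (≈ 2.474 in)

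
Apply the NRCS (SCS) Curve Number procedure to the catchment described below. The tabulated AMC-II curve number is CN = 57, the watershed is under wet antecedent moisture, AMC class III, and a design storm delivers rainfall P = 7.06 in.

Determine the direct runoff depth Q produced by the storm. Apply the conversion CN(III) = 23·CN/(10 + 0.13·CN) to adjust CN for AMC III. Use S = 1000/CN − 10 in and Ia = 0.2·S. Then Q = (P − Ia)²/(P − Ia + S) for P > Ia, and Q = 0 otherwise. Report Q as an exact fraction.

Q = 176217767089/41610025650 in ≈ 4.235 in

Adjust CN=57 to AMC III: 23·57/(10 + 0.13·57) → 1311 ÷ (1741/100) = 131100/1741 ≈ 75.302
S = 1000/(131100/1741) − 10 = 4300/1311 in ≈ 3.280 in
Ia = 0.2S: 0.2·3.280 = 0.656 in (exactly 860/1311)
Since P=7.060 > Ia=0.656: effective rainfall P−Ia = 419783/65550 in
Runoff Q = (P−Ia)²/(P−Ia+S) = (6.404)²/(6.404+3.280) = 176217767089/41610025650 ≈ 4.235 in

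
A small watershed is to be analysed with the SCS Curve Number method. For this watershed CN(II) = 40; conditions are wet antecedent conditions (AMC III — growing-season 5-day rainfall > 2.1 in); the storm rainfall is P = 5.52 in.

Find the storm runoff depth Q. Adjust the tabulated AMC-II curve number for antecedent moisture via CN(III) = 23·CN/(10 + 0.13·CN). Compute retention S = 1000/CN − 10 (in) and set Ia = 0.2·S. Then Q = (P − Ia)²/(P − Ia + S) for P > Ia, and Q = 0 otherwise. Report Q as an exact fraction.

CN(III) from CN(II)=40: (23·40)/(10 + 0.13·40) = 1150/19 ≈ 60.526
Max retention: S = 1000/(1150/19) − 10 = 150/23 in (≈ 6.522 in)
Initial abstraction Ia = S/5 = (150/23)/5 = 30/23 ≈ 1.304 in
P − Ia = 5.520 − 1.304 = 2424/575 ≈ 4.216 in (> 0, runoff occurs)
Q = (2424/575)²/((2424/575) + 150/23) = (5875776/330625)/(6174/575) = 326432/197225 in ≈ 1.655 in

Q = 326432/197225 in ≈ 1.655 in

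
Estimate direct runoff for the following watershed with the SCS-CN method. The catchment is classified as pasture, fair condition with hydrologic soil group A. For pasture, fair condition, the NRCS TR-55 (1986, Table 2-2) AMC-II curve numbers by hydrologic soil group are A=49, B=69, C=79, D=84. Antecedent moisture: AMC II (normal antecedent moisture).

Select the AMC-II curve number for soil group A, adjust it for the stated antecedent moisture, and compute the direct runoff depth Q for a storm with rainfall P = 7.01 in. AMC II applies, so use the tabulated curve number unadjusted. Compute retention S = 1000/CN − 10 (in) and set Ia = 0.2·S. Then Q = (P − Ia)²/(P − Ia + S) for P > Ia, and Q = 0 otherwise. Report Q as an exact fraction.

NRCS table: pasture, fair condition, soil group A → CN(II) = 49
Average conditions: CN = 49 (no AMC adjustment).
Retention S: 1000/CN − 10 with CN=49.000 → S = 510/49 ≈ 10.408 in
Initial abstraction Ia = S/5 = (510/49)/5 = 102/49 ≈ 2.082 in
P − Ia = 7.010 − 2.082 = 24149/4900 ≈ 4.928 in (> 0, runoff occurs)
Q: (24149/4900)² ÷ (75149/4900) = 583174201/368230100 in (≈ 1.584 in)

Q = 583174201/368230100 in ≈ 1.584 in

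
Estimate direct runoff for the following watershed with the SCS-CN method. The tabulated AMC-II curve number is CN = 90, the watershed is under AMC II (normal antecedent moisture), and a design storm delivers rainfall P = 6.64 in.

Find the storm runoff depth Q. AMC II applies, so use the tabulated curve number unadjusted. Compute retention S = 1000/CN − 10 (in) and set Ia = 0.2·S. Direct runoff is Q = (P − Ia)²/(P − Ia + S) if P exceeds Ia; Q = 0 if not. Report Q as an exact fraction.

Q = 1042568/190575 in ≈ 5.471 in

Average conditions: CN = 90 (no AMC adjustment).
Max retention: S = 1000/90 − 10 = 10/9 in (≈ 1.111 in)
Ia = 0.2·(10/9) = 2/9 in ≈ 0.222 in
Excess rainfall: 6.640 − 0.222 = 6.418 in; P > Ia so Q > 0
Q = (1444/225)²/((1444/225) + 10/9) = (2085136/50625)/(1694/225) = 1042568/190575 in ≈ 5.471 in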